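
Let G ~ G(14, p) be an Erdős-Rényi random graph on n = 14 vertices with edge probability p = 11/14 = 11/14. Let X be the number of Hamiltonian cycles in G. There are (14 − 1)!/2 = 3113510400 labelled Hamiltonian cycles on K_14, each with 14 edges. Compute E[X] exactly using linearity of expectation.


K_14 has (14 − 1)!/2 = 3113510400 labelled Hamiltonian cycles.
For each such Hamiltonian cycle H, let X_H = 1 if all 14 edges of H are present in G. Then P[X_H = 1] = p^{14} = (11/14)^{14} = 379749833583241/11112006825558016.
By linearity of expectation: E[X] = Σ_H E[X_H] = 3113510400 · p^{14} = 3113510400 · 379749833583241/11112006825558016 = 329898174179601037725/3100448333024.
Numerically: E[X] ≈ 1.06403e+08.

E[X] = 3113510400 · (11/14)^{14} = 329898174179601037725/3100448333024 ≈ 1.06403e+08.


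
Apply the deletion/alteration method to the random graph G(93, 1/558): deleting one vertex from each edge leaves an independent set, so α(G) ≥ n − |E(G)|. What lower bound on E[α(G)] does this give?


E[|E(G)|] = C(93, 2)·p = 4278 · (1/558) = 23/3.
E[α(G)] ≥ n − E[|E(G)|] = 93 − 23/3 = 256/3.
Numerically: ≈ 85.333.
(This is only a lower bound; the true E[α(G)] may be larger.)

E[α(G)] ≥ 256/3 ≈ 85.333.


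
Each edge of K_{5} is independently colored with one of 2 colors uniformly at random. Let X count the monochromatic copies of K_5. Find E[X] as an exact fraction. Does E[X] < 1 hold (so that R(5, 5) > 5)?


E[X] = C(5, 5) · 2^{1 − 10} = 1 · 2^{−9} = 1/512.
As a reduced fraction: E[X] = 1/512 ≈ 0.0020.
Is E[X] < 1? YES.
Since E[X] < 1, there exists a 2-coloring of K_{5} with no monochromatic K_5; hence R(5, 5) > 5.

E[X] = 1/512 ≈ 0.0020; E[X] < 1, so R(5, 5) > 5.


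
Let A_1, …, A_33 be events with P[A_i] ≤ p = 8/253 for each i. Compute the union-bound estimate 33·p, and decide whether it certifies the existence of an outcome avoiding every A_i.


Union bound: P[∪_{i=1}^{33} A_i] ≤ Σ_i P[A_i] ≤ 33·p = 33·(8/253) = 24/23.
Numerically: 24/23 ≈ 1.0434783.
Is 24/23 < 1? NO.
Since the bound 24/23 is ≥ 1, the union bound is uninformative here; it does NOT by itself certify existence.

33·p = 24/23 ≈ 1.0434783; existence NOT certified by the union bound.


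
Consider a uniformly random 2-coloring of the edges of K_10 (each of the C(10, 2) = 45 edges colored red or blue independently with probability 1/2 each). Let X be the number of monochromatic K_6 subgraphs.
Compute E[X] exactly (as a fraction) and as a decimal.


Let X = Σ_S X_S over the C(10, 6) = 210 subsets S of size 6, where X_S = 1 if the K_6 on S is monochromatic.
For a fixed S, the K_6 on S has C(6, 2) = 15 edges. P[all 15 edges red] = (1/2)^15, and likewise for blue, so P[monochromatic] = 2·(1/2)^15 = 2^{1 − 15} = 1/16384.
By linearity: E[X] = C(10, 6) · 2^{1 − 15} = 210 · 1/16384 = 105/8192.
Numerically: E[X] ≈ 0.012817.

E[X] = C(10,6)·2^(1−C(6,2)) = 105/8192 ≈ 0.012817.


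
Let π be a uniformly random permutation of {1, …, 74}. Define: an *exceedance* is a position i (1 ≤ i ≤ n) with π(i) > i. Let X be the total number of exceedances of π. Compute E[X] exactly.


Write X = Σ_{i=1}^{74} X_i, where X_i = 1_{π(i) > i}.
For each fixed i, π(i) is uniform over {1, …, 74} (marginal of a uniform permutation), so P[π(i) > i] = (n − i)/n. Summing: Σ_{i=1}^{74} (n − i)/n = (0 + 1 + … + 73)/74 = 74(74 − 1)/(2·74) = (74 − 1)/2.
Hence E[X] = Σ_{i=1}^{74} (74 − i)/74 = 73/2 ≈ 36.500000.

E[X] = 73/2 = 36.500000.


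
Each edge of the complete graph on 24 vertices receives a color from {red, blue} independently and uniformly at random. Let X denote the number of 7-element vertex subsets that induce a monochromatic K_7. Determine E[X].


Let X = Σ_S X_S over the C(24, 7) = 346104 subsets S of size 7, where X_S = 1 if the K_7 on S is monochromatic.
For a fixed S, the K_7 on S has C(7, 2) = 21 edges. P[all 21 edges red] = (1/2)^21, and likewise for blue, so P[monochromatic] = 2·(1/2)^21 = 2^{1 − 21} = 1/1048576.
Summing: E[X] = C(24, 7) · 2^{1 − 21} = 346104 · 1/1048576 = 43263/131072.
Numerically: E[X] ≈ 0.330.

E[X] = C(24,7)·2^(1−C(7,2)) = 43263/131072 ≈ 0.330.


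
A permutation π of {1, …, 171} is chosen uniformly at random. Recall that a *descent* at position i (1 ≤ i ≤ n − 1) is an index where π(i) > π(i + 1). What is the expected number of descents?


Write X = Σ X_I over i = 1, …, 170, with X_I the indicator of one descent.
There are 170 indicators.
For each fixed i, the pair (π(i), π(i+1)) is a uniformly random ordered pair of distinct values from {1, …, 171}; by symmetry P[π(i) > π(i+1)] = 1/2.
By linearity: E[X] = 170 · (1/2) = (171 − 1) · (1/2) = 85 ≈ 85.00000.

E[X] = 85 = 85.00000.


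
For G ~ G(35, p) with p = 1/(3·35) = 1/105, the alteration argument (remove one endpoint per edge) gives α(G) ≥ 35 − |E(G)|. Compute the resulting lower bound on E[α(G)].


E[|E(G)|] = C(35, 2)·p = 595 · (1/105) = 17/3.
E[α(G)] ≥ n − E[|E(G)|] = 35 − 17/3 = 88/3.
Numerically: ≈ 29.333.
(This is only a lower bound; the true E[α(G)] may be larger.)

E[α(G)] ≥ 88/3 ≈ 29.333.


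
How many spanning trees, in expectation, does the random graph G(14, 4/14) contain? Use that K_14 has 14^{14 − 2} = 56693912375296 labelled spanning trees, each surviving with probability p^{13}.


K_14 has 14^{14 − 2} = 56693912375296 labelled spanning trees.
For each such spanning tree H, let X_H = 1 if all 13 edges of H are present in G. Then P[X_H = 1] = p^{13} = (2/7)^{13} = 8192/96889010407.
By linearity: E[X] = Σ_H E[X_H] = 56693912375296 · p^{13} = 56693912375296 · 8192/96889010407 = 33554432/7.
Numerically: E[X] ≈ 4.79e+06.

E[X] = 56693912375296 · (2/7)^{13} = 33554432/7 ≈ 4.79e+06.


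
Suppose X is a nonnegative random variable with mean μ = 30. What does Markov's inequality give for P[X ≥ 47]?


μ = E[X] = 30, a = 47.
Markov: P[X ≥ 47] ≤ μ/a = (30)/47 = 30/47.
Numerically: ≈ 0.638.
(Since a = 47 > μ = 30.000, the bound 30/47 is < 1 and informative.)

P[X ≥ 47] ≤ 30/47 ≈ 0.638.


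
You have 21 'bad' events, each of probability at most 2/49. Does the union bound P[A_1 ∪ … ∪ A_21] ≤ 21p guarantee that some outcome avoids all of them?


Union bound: P[∪_{i=1}^{21} A_i] ≤ Σ_i P[A_i] ≤ 21·p = 21·(2/49) = 6/7.
Numerically: 6/7 ≈ 0.8571.
Is 6/7 < 1? YES.
Since P[∪ A_i] ≤ 6/7 < 1, the complement has P[∩ A_i^c] ≥ 1 − 6/7 = 1/7 > 0, so some outcome avoids every A_i.

21·p = 6/7 ≈ 0.8571; existence CERTIFIED by the union bound.


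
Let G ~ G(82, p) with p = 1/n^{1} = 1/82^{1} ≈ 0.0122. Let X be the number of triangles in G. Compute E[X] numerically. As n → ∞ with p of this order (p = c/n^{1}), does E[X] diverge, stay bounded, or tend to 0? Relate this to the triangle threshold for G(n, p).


Number of potential triangles: C(82, 3) = 88560.
Each occurs with probability p³ ≈ (0.0122)³ ≈ 1.81367e-06.
By linearity: E[X] = C(82, 3)·p³ ≈ 88560 · 1.81367e-06 ≈ 0.161.
Here α = 1, so p = 1/n is exactly at the triangle threshold p ~ 1/n. Asymptotically E[X] → c³/6 = 1³/6 = 1/6 ≈ 0.167, a bounded constant. In this regime the triangle count is asymptotically Poisson(c³/6).

E[X] ≈ 0.161; in regime p = Θ(1/n^{1}) E[X] stays bounded (at the triangle threshold p ~ 1/n).


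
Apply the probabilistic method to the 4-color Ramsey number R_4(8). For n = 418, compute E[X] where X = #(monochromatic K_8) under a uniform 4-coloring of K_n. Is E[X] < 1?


E[X] = C(418, 8) · 4^{1 − 28} = 21608403021078588 · 4^{−27} = 21608403021078588/18014398509481984.
As a reduced fraction: E[X] = 5402100755269647/4503599627370496 ≈ 1.19951.
Is E[X] < 1? NO.
Since E[X] ≥ 1, the first-moment bound is inconclusive at n = 418; it does NOT by itself certify R_4(8) > 418.

E[X] = 5402100755269647/4503599627370496 ≈ 1.19951; E[X] ≥ 1; first-moment method inconclusive here.


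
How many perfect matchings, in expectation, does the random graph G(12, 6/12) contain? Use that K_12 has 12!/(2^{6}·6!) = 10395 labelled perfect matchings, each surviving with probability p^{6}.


K_12 has 12!/(2^{6}·6!) = 10395 labelled perfect matchings.
For each such perfect matching H, let X_H = 1 if all 6 edges of H are present in G. Then P[X_H = 1] = p^{6} = (1/2)^{6} = 1/64.
By linearity of expectation: E[X] = Σ_H E[X_H] = 10395 · p^{6} = 10395 · 1/64 = 10395/64.
Numerically: E[X] ≈ 162.422.

E[X] = 10395 · (1/2)^{6} = 10395/64 ≈ 162.422.


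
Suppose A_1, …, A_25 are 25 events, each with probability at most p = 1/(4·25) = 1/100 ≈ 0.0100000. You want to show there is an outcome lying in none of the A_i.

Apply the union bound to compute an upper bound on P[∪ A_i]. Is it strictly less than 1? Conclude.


Union bound: P[∪_{i=1}^{25} A_i] ≤ Σ_i P[A_i] ≤ 25·p = 25·(1/100) = 1/4.
Numerically: 1/4 ≈ 0.2500000.
Is 1/4 < 1? YES.
Since P[∪ A_i] ≤ 1/4 < 1, the complement has P[∩ A_i^c] ≥ 1 − 1/4 = 3/4 > 0, so some outcome avoids every A_i.

25·p = 1/4 ≈ 0.2500000; existence CERTIFIED by the union bound.


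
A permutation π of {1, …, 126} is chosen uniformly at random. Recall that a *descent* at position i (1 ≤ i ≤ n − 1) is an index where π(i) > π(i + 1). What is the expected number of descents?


Write X = Σ X_I over i = 1, …, 125, with X_I the indicator of one descent.
There are 125 indicators.
For each fixed i, the pair (π(i), π(i+1)) is a uniformly random ordered pair of distinct values from {1, …, 126}; by symmetry P[π(i) > π(i+1)] = 1/2.
By linearity: E[X] = 125 · (1/2) = (126 − 1) · (1/2) = 125/2 ≈ 62.50000.

E[X] = 125/2 = 62.50000.


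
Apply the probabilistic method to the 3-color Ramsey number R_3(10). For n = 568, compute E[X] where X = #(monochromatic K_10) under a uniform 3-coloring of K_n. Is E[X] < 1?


E[X] = C(568, 10) · 3^{1 − 45} = 889446337783744949208 · 3^{−44} = 889446337783744949208/984770902183611232881.
As a reduced fraction: E[X] = 98827370864860549912/109418989131512359209 ≈ 0.9032013.
Is E[X] < 1? YES.
Since E[X] < 1, there exists a 3-coloring of K_{568} with no monochromatic K_10; hence R_3(10) > 568.

E[X] = 98827370864860549912/109418989131512359209 ≈ 0.9032013; E[X] < 1, so R_3(10) > 568.


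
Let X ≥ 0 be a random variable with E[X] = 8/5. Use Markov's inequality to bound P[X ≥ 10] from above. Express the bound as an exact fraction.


μ = E[X] = 8/5, a = 10.
Markov: P[X ≥ 10] ≤ μ/a = (8/5)/10 = 4/25.
Numerically: ≈ 0.160000.
(Since a = 10 > μ = 1.600000, the bound 4/25 is < 1 and informative.)

P[X ≥ 10] ≤ 4/25 ≈ 0.160000.


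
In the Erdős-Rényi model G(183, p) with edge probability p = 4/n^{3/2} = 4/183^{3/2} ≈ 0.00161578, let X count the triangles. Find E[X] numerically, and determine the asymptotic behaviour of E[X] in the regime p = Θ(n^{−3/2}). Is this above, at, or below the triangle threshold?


Number of potential triangles: C(183, 3) = 1004731.
Each occurs with probability p³ ≈ (0.00161578)³ ≈ 4.21842246e-09.
By linearity: E[X] = C(183, 3)·p³ ≈ 1004731 · 4.21842246e-09 ≈ 0.004238.
Since α = 3/2 > 1, p = c/n^{3/2} = o(1/n) is below the triangle threshold p ~ 1/n. Asymptotically E[X] ~ (c³/6)·n^{3(1−α)} = (4³/6)·n^{-1.5} → 0, so by Markov's inequality G has no triangles w.h.p.

E[X] ≈ 0.004238; in regime p = Θ(1/n^{3/2}) E[X] tends to 0 (below the triangle threshold p ~ 1/n).


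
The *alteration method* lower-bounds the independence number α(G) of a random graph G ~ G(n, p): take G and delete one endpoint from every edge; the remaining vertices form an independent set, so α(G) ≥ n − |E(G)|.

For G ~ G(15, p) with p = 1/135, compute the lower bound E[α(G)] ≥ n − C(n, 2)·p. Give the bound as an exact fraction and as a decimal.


E[|E(G)|] = C(15, 2)·p = 105 · (1/135) = 7/9.
E[α(G)] ≥ n − E[|E(G)|] = 15 − 7/9 = 128/9.
Numerically: ≈ 14.2222.
(This is only a lower bound; the true E[α(G)] may be larger.)

E[α(G)] ≥ 128/9 ≈ 14.2222.


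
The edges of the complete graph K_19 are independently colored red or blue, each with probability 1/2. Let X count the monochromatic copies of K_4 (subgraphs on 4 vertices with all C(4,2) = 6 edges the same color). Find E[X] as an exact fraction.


Let X = Σ_S X_S over the C(19, 4) = 3876 subsets S of size 4, where X_S = 1 if the K_4 on S is monochromatic.
For a fixed S, the K_4 on S has C(4, 2) = 6 edges. P[all 6 edges red] = (1/2)^6, and likewise for blue, so P[monochromatic] = 2·(1/2)^6 = 2^{1 − 6} = 1/32.
By linearity: E[X] = C(19, 4) · 2^{1 − 6} = 3876 · 1/32 = 969/8.
Numerically: E[X] ≈ 121.125000.

E[X] = C(19,4)·2^(1−C(4,2)) = 969/8 ≈ 121.125000.


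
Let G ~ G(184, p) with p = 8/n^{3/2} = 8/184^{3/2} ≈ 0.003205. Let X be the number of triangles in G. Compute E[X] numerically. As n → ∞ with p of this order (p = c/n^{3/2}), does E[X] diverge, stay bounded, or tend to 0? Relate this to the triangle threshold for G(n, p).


Number of potential triangles: C(184, 3) = 1021384.
Each occurs with probability p³ ≈ (0.003205)³ ≈ 3.292985e-08.
By linearity: E[X] = C(184, 3)·p³ ≈ 1021384 · 3.292985e-08 ≈ 0.0336.
Since α = 3/2 > 1, p = c/n^{3/2} = o(1/n) is below the triangle threshold p ~ 1/n. Asymptotically E[X] ~ (c³/6)·n^{3(1−α)} = (8³/6)·n^{-1.5} → 0, so by Markov's inequality G has no triangles w.h.p.

E[X] ≈ 0.0336; in regime p = Θ(1/n^{3/2}) E[X] tends to 0 (below the triangle threshold p ~ 1/n).


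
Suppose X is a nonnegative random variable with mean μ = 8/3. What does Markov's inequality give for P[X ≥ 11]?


μ = E[X] = 8/3, a = 11.
Markov: P[X ≥ 11] ≤ μ/a = (8/3)/11 = 8/33.
Numerically: ≈ 0.24242.
(Since a = 11 > μ = 2.66667, the bound 8/33 is < 1 and informative.)

P[X ≥ 11] ≤ 8/33 ≈ 0.24242.


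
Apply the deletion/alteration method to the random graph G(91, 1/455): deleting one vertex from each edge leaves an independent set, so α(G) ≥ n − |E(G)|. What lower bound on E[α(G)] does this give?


E[|E(G)|] = C(91, 2)·p = 4095 · (1/455) = 9.
E[α(G)] ≥ n − E[|E(G)|] = 91 − 9 = 82.
Numerically: ≈ 82.000000.
(This is only a lower bound; the true E[α(G)] may be larger.)

E[α(G)] ≥ 82 ≈ 82.000000.


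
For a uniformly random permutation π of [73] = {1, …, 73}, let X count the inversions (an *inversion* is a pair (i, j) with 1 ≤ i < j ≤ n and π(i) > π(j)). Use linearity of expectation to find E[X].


Write X = Σ X_I over the C(73, 2) = 2628 pairs i < j, with X_I the indicator of one inversion.
There are 2628 indicators.
For each fixed pair i < j, the values π(i) and π(j) are two distinct elements of {1, …, 73} in uniformly random order; by symmetry P[π(i) > π(j)] = 1/2.
By linearity: E[X] = 2628 · (1/2) = C(73, 2) · (1/2) = 2628/2 = 1314 ≈ 1314.000.

E[X] = 1314 = 1314.000.


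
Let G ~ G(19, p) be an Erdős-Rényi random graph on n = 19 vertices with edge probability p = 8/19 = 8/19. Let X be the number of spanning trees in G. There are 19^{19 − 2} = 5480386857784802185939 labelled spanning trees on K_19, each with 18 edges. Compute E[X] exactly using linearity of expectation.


K_19 has 19^{19 − 2} = 5480386857784802185939 labelled spanning trees.
For each such spanning tree H, let X_H = 1 if all 18 edges of H are present in G. Then P[X_H = 1] = p^{18} = (8/19)^{18} = 18014398509481984/104127350297911241532841.
By linearity: E[X] = Σ_H E[X_H] = 5480386857784802185939 · p^{18} = 5480386857784802185939 · 18014398509481984/104127350297911241532841 = 18014398509481984/19.
Numerically: E[X] ≈ 9.481e+14.

E[X] = 5480386857784802185939 · (8/19)^{18} = 18014398509481984/19 ≈ 9.481e+14.


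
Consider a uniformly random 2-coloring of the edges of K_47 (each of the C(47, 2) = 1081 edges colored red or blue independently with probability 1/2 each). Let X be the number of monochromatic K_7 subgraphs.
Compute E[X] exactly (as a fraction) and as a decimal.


Let X = Σ_S X_S over the C(47, 7) = 62891499 subsets S of size 7, where X_S = 1 if the K_7 on S is monochromatic.
For a fixed S, the K_7 on S has C(7, 2) = 21 edges. P[all 21 edges red] = (1/2)^21, and likewise for blue, so P[monochromatic] = 2·(1/2)^21 = 2^{1 − 21} = 1/1048576.
By linearity of expectation: E[X] = C(47, 7) · 2^{1 − 21} = 62891499 · 1/1048576 = 62891499/1048576.
Numerically: E[X] ≈ 59.978.

E[X] = C(47,7)·2^(1−C(7,2)) = 62891499/1048576 ≈ 59.978.


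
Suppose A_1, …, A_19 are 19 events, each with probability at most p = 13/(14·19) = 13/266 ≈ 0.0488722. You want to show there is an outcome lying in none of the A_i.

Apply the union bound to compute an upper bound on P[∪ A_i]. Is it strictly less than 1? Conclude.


Union bound: P[∪_{i=1}^{19} A_i] ≤ Σ_i P[A_i] ≤ 19·p = 19·(13/266) = 13/14.
Numerically: 13/14 ≈ 0.9285714.
Is 13/14 < 1? YES.
Since P[∪ A_i] ≤ 13/14 < 1, the complement has P[∩ A_i^c] ≥ 1 − 13/14 = 1/14 > 0, so some outcome avoids every A_i.

19·p = 13/14 ≈ 0.9285714; existence CERTIFIED by the union bound.


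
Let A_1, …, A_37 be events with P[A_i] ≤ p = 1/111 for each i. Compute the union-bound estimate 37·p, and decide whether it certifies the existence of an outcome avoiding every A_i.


Union bound: P[∪_{i=1}^{37} A_i] ≤ Σ_i P[A_i] ≤ 37·p = 37·(1/111) = 1/3.
Numerically: 1/3 ≈ 0.3333.
Is 1/3 < 1? YES.
Since P[∪ A_i] ≤ 1/3 < 1, the complement has P[∩ A_i^c] ≥ 1 − 1/3 = 2/3 > 0, so some outcome avoids every A_i.

37·p = 1/3 ≈ 0.3333; existence CERTIFIED by the union bound.


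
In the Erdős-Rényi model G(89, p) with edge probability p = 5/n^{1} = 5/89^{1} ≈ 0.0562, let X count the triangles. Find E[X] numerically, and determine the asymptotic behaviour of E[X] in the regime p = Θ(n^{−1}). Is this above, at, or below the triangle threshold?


Number of potential triangles: C(89, 3) = 113564.
Each occurs with probability p³ ≈ (0.0562)³ ≈ 1.77313e-04.
By linearity: E[X] = C(89, 3)·p³ ≈ 113564 · 1.77313e-04 ≈ 20.136.
Here α = 1, so p = 5/n is exactly at the triangle threshold p ~ 1/n. Asymptotically E[X] → c³/6 = 5³/6 = 125/6 ≈ 20.833, a bounded constant. In this regime the triangle count is asymptotically Poisson(c³/6).

E[X] ≈ 20.136; in regime p = Θ(1/n^{1}) E[X] stays bounded (at the triangle threshold p ~ 1/n).


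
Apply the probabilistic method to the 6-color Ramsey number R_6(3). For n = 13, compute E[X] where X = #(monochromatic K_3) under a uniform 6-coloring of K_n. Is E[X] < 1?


E[X] = C(13, 3) · 6^{1 − 3} = 286 · 6^{−2} = 286/36.
As a reduced fraction: E[X] = 143/18 ≈ 7.944.
Is E[X] < 1? NO.
Since E[X] ≥ 1, the first-moment bound is inconclusive at n = 13; it does NOT by itself certify R_6(3) > 13.

E[X] = 143/18 ≈ 7.944; E[X] ≥ 1; first-moment method inconclusive here.


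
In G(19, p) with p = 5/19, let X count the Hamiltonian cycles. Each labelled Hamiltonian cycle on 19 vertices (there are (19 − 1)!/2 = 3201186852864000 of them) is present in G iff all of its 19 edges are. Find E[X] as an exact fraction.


K_19 has (19 − 1)!/2 = 3201186852864000 labelled Hamiltonian cycles.
For each such Hamiltonian cycle H, let X_H = 1 if all 19 edges of H are present in G. Then P[X_H = 1] = p^{19} = (5/19)^{19} = 19073486328125/1978419655660313589123979.
By linearity: E[X] = Σ_H E[X_H] = 3201186852864000 · p^{19} = 3201186852864000 · 19073486328125/1978419655660313589123979 = 61057793671875000000000000000/1978419655660313589123979.
Numerically: E[X] ≈ 3.09e+04.

E[X] = 3201186852864000 · (5/19)^{19} = 61057793671875000000000000000/1978419655660313589123979 ≈ 3.09e+04.


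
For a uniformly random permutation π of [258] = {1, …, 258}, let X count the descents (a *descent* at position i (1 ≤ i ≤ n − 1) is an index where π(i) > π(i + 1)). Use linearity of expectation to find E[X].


Write X = Σ X_I over i = 1, …, 257, with X_I the indicator of one descent.
There are 257 indicators.
For each fixed i, the pair (π(i), π(i+1)) is a uniformly random ordered pair of distinct values from {1, …, 258}; by symmetry P[π(i) > π(i+1)] = 1/2.
By linearity: E[X] = 257 · (1/2) = (258 − 1) · (1/2) = 257/2 ≈ 128.5000.

E[X] = 257/2 = 128.5000.


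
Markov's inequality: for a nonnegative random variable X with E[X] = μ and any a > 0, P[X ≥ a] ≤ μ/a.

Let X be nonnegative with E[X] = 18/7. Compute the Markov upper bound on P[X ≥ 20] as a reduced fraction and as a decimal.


μ = E[X] = 18/7, a = 20.
Markov: P[X ≥ 20] ≤ μ/a = (18/7)/20 = 9/70.
Numerically: ≈ 0.1286.
(Since a = 20 > μ = 2.5714, the bound 9/70 is < 1 and informative.)

P[X ≥ 20] ≤ 9/70 ≈ 0.1286.


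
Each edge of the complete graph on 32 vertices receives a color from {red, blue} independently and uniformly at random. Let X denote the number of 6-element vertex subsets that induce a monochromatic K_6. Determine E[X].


Let X = Σ_S X_S over the C(32, 6) = 906192 subsets S of size 6, where X_S = 1 if the K_6 on S is monochromatic.
For a fixed S, the K_6 on S has C(6, 2) = 15 edges. P[all 15 edges red] = (1/2)^15, and likewise for blue, so P[monochromatic] = 2·(1/2)^15 = 2^{1 − 15} = 1/16384.
By linearity of expectation: E[X] = C(32, 6) · 2^{1 − 15} = 906192 · 1/16384 = 56637/1024.
Numerically: E[X] ≈ 55.310.

E[X] = C(32,6)·2^(1−C(6,2)) = 56637/1024 ≈ 55.310.


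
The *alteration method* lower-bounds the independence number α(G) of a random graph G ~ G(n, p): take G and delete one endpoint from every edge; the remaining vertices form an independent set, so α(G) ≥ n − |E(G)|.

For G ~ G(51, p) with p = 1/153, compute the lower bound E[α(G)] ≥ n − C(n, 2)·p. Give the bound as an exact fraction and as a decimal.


E[|E(G)|] = C(51, 2)·p = 1275 · (1/153) = 25/3.
E[α(G)] ≥ n − E[|E(G)|] = 51 − 25/3 = 128/3.
Numerically: ≈ 42.66667.
(This is only a lower bound; the true E[α(G)] may be larger.)

E[α(G)] ≥ 128/3 ≈ 42.66667.


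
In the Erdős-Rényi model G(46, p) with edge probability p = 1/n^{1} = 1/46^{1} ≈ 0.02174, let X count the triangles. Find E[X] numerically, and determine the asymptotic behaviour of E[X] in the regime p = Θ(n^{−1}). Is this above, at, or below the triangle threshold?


Number of potential triangles: C(46, 3) = 15180.
Each occurs with probability p³ ≈ (0.02174)³ ≈ 1.027369e-05.
By linearity: E[X] = C(46, 3)·p³ ≈ 15180 · 1.027369e-05 ≈ 0.1560.
Here α = 1, so p = 1/n is exactly at the triangle threshold p ~ 1/n. Asymptotically E[X] → c³/6 = 1³/6 = 1/6 ≈ 0.1667, a bounded constant. In this regime the triangle count is asymptotically Poisson(c³/6).

E[X] ≈ 0.1560; in regime p = Θ(1/n^{1}) E[X] stays bounded (at the triangle threshold p ~ 1/n).


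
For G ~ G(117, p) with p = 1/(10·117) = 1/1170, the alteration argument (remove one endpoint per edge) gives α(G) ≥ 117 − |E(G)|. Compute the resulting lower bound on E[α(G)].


E[|E(G)|] = C(117, 2)·p = 6786 · (1/1170) = 29/5.
E[α(G)] ≥ n − E[|E(G)|] = 117 − 29/5 = 556/5.
Numerically: ≈ 111.200.
(This is only a lower bound; the true E[α(G)] may be larger.)

E[α(G)] ≥ 556/5 ≈ 111.200.


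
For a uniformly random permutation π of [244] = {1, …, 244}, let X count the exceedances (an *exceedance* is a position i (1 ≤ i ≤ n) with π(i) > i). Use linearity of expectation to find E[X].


Write X = Σ_{i=1}^{244} X_i, where X_i = 1_{π(i) > i}.
For each fixed i, π(i) is uniform over {1, …, 244} (marginal of a uniform permutation), so P[π(i) > i] = (n − i)/n. Summing: Σ_{i=1}^{244} (n − i)/n = (0 + 1 + … + 243)/244 = 244(244 − 1)/(2·244) = (244 − 1)/2.
Hence E[X] = Σ_{i=1}^{244} (244 − i)/244 = 243/2 ≈ 121.50000.

E[X] = 243/2 = 121.50000.


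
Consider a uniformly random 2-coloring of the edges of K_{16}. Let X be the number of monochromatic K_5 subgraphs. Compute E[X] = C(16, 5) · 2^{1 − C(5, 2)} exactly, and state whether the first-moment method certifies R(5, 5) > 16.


E[X] = C(16, 5) · 2^{1 − 10} = 4368 · 2^{−9} = 4368/512.
As a reduced fraction: E[X] = 273/32 ≈ 8.5312500.
Is E[X] < 1? NO.
Since E[X] ≥ 1, the first-moment bound is inconclusive at n = 16; it does NOT by itself certify R(5, 5) > 16.

E[X] = 273/32 ≈ 8.5312500; E[X] ≥ 1; first-moment method inconclusive here.


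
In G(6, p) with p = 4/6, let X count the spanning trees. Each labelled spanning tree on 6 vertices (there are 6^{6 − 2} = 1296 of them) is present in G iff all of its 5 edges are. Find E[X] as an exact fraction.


K_6 has 6^{6 − 2} = 1296 labelled spanning trees.
For each such spanning tree H, let X_H = 1 if all 5 edges of H are present in G. Then P[X_H = 1] = p^{5} = (2/3)^{5} = 32/243.
Summing the indicators: E[X] = Σ_H E[X_H] = 1296 · p^{5} = 1296 · 32/243 = 512/3.
Numerically: E[X] ≈ 171.

E[X] = 1296 · (2/3)^{5} = 512/3 ≈ 171.


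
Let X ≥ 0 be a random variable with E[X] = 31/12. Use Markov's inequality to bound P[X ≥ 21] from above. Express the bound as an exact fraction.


μ = E[X] = 31/12, a = 21.
Markov: P[X ≥ 21] ≤ μ/a = (31/12)/21 = 31/252.
Numerically: ≈ 0.123016.
(Since a = 21 > μ = 2.583333, the bound 31/252 is < 1 and informative.)

P[X ≥ 21] ≤ 31/252 ≈ 0.123016.


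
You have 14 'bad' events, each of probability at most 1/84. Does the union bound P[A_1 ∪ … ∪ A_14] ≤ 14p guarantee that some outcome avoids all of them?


Union bound: P[∪_{i=1}^{14} A_i] ≤ Σ_i P[A_i] ≤ 14·p = 14·(1/84) = 1/6.
Numerically: 1/6 ≈ 0.166667.
Is 1/6 < 1? YES.
Since P[∪ A_i] ≤ 1/6 < 1, the complement has P[∩ A_i^c] ≥ 1 − 1/6 = 5/6 > 0, so some outcome avoids every A_i.

14·p = 1/6 ≈ 0.166667; existence CERTIFIED by the union bound.


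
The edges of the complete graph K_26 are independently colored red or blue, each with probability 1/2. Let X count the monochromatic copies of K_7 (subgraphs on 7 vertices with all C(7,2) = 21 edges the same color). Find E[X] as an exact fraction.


Let X = Σ_S X_S over the C(26, 7) = 657800 subsets S of size 7, where X_S = 1 if the K_7 on S is monochromatic.
For a fixed S, the K_7 on S has C(7, 2) = 21 edges. P[all 21 edges red] = (1/2)^21, and likewise for blue, so P[monochromatic] = 2·(1/2)^21 = 2^{1 − 21} = 1/1048576.
Summing: E[X] = C(26, 7) · 2^{1 − 21} = 657800 · 1/1048576 = 82225/131072.
Numerically: E[X] ≈ 0.627.

E[X] = C(26,7)·2^(1−C(7,2)) = 82225/131072 ≈ 0.627.


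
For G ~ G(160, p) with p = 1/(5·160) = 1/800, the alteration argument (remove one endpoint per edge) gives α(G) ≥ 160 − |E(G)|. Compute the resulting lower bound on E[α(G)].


E[|E(G)|] = C(160, 2)·p = 12720 · (1/800) = 159/10.
E[α(G)] ≥ n − E[|E(G)|] = 160 − 159/10 = 1441/10.
Numerically: ≈ 144.1000.
(This is only a lower bound; the true E[α(G)] may be larger.)

E[α(G)] ≥ 1441/10 ≈ 144.1000.


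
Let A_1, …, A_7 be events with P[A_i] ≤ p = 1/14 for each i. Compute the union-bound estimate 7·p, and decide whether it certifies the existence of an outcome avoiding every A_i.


Union bound: P[∪_{i=1}^{7} A_i] ≤ Σ_i P[A_i] ≤ 7·p = 7·(1/14) = 1/2.
Numerically: 1/2 ≈ 0.500000.
Is 1/2 < 1? YES.
Since P[∪ A_i] ≤ 1/2 < 1, the complement has P[∩ A_i^c] ≥ 1 − 1/2 = 1/2 > 0, so some outcome avoids every A_i.

7·p = 1/2 ≈ 0.500000; existence CERTIFIED by the union bound.


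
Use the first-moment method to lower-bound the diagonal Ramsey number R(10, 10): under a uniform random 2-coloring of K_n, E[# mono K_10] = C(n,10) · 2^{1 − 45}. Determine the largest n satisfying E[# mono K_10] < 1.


We need C(n, 10) · 2^{1 − 45} < 1, i.e. C(n, 10) < 2^{45 − 1} = 17592186044416.
Check values of n near the boundary:
  n = 94: C(94, 10) = 9041256841903; 9041256841903 < 17592186044416? YES
  n = 95: C(95, 10) = 10104934117421; 10104934117421 < 17592186044416? YES
  n = 96: C(96, 10) = 11279926456656; 11279926456656 < 17592186044416? YES
  n = 97: C(97, 10) = 12576469727536; 12576469727536 < 17592186044416? YES
  n = 98: C(98, 10) = 14005614014756; 14005614014756 < 17592186044416? YES
  n = 99: C(99, 10) = 15579278510796; 15579278510796 < 17592186044416? YES
  n = 100: C(100, 10) = 17310309456440; 17310309456440 < 17592186044416? YES
  n = 101: C(101, 10) = 19212541264840; 19212541264840 < 17592186044416? NO
The largest n with C(n, 10) < 17592186044416 is n = 100 (where E[X] = 2163788682055/2199023255552 ≈ 0.9839772). Hence R(10, 10) > 100, i.e. R(10, 10) ≥ 101.

Largest n = 100; hence R(10, 10) > 100.


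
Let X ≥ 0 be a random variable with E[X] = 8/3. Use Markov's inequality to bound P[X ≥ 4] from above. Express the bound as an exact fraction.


μ = E[X] = 8/3, a = 4.
Markov: P[X ≥ 4] ≤ μ/a = (8/3)/4 = 2/3.
Numerically: ≈ 0.667.
(Since a = 4 > μ = 2.667, the bound 2/3 is < 1 and informative.)

P[X ≥ 4] ≤ 2/3 ≈ 0.667.


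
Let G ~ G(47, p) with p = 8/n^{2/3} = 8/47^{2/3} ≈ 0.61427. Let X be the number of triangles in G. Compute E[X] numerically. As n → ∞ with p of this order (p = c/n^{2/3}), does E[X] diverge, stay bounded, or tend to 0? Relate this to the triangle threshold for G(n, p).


Number of potential triangles: C(47, 3) = 16215.
Each occurs with probability p³ ≈ (0.61427)³ ≈ 2.3177909e-01.
By linearity: E[X] = C(47, 3)·p³ ≈ 16215 · 2.3177909e-01 ≈ 3758.29787.
Since α = 2/3 < 1, p = c/n^{2/3} ≫ 1/n is above the triangle threshold p ~ 1/n. Asymptotically E[X] ~ (c³/6)·n^{3(1−α)} = (8³/6)·n^{1} → ∞; triangles are abundant w.h.p.

E[X] ≈ 3758.29787; in regime p = Θ(1/n^{2/3}) E[X] diverges (above the triangle threshold p ~ 1/n).


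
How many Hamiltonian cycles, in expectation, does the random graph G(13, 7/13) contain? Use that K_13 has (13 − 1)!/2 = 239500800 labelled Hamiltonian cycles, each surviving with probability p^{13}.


K_13 has (13 − 1)!/2 = 239500800 labelled Hamiltonian cycles.
For each such Hamiltonian cycle H, let X_H = 1 if all 13 edges of H are present in G. Then P[X_H = 1] = p^{13} = (7/13)^{13} = 96889010407/302875106592253.
By linearity: E[X] = Σ_H E[X_H] = 239500800 · p^{13} = 239500800 · 96889010407/302875106592253 = 23204995503684825600/302875106592253.
Numerically: E[X] ≈ 76615.7.

E[X] = 239500800 · (7/13)^{13} = 23204995503684825600/302875106592253 ≈ 76615.7.


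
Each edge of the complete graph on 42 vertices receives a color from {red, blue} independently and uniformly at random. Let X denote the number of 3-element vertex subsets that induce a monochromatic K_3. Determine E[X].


Let X = Σ_S X_S over the C(42, 3) = 11480 subsets S of size 3, where X_S = 1 if the K_3 on S is monochromatic.
For a fixed S, the K_3 on S has C(3, 2) = 3 edges. P[all 3 edges red] = (1/2)^3, and likewise for blue, so P[monochromatic] = 2·(1/2)^3 = 2^{1 − 3} = 1/4.
By linearity: E[X] = C(42, 3) · 2^{1 − 3} = 11480 · 1/4 = 2870.
Numerically: E[X] ≈ 2870.000000.

E[X] = C(42,3)·2^(1−C(3,2)) = 2870 ≈ 2870.000000.


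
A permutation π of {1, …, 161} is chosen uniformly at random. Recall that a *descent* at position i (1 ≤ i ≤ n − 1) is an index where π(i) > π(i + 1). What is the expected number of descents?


Write X = Σ X_I over i = 1, …, 160, with X_I the indicator of one descent.
There are 160 indicators.
For each fixed i, the pair (π(i), π(i+1)) is a uniformly random ordered pair of distinct values from {1, …, 161}; by symmetry P[π(i) > π(i+1)] = 1/2.
By linearity: E[X] = 160 · (1/2) = (161 − 1) · (1/2) = 80 ≈ 80.00000.

E[X] = 80 = 80.00000.


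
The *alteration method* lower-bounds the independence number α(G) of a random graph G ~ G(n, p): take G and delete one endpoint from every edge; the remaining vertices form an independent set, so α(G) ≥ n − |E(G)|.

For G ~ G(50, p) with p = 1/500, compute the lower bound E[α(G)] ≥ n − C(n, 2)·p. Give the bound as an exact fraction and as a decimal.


E[|E(G)|] = C(50, 2)·p = 1225 · (1/500) = 49/20.
E[α(G)] ≥ n − E[|E(G)|] = 50 − 49/20 = 951/20.
Numerically: ≈ 47.5500.
(This is only a lower bound; the true E[α(G)] may be larger.)

E[α(G)] ≥ 951/20 ≈ 47.5500.


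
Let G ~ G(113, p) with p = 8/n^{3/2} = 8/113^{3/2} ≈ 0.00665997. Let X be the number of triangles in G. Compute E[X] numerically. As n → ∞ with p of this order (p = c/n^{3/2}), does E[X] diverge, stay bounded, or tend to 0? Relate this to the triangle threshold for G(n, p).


Number of potential triangles: C(113, 3) = 234136.
Each occurs with probability p³ ≈ (0.00665997)³ ≈ 2.95404404e-07.
By linearity: E[X] = C(113, 3)·p³ ≈ 234136 · 2.95404404e-07 ≈ 0.069165.
Since α = 3/2 > 1, p = c/n^{3/2} = o(1/n) is below the triangle threshold p ~ 1/n. Asymptotically E[X] ~ (c³/6)·n^{3(1−α)} = (8³/6)·n^{-1.5} → 0, so by Markov's inequality G has no triangles w.h.p.

E[X] ≈ 0.069165; in regime p = Θ(1/n^{3/2}) E[X] tends to 0 (below the triangle threshold p ~ 1/n).


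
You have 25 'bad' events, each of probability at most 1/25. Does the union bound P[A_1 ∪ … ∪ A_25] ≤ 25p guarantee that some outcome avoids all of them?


Union bound: P[∪_{i=1}^{25} A_i] ≤ Σ_i P[A_i] ≤ 25·p = 25·(1/25) = 1.
Numerically: 1 ≈ 1.0000.
Is 1 < 1? NO.
Since the bound 1 is ≥ 1, the union bound is uninformative here; it does NOT by itself certify existence.

25·p = 1 ≈ 1.0000; existence NOT certified by the union bound.


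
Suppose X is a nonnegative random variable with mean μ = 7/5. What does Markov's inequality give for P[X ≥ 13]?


μ = E[X] = 7/5, a = 13.
Markov: P[X ≥ 13] ≤ μ/a = (7/5)/13 = 7/65.
Numerically: ≈ 0.108.
(Since a = 13 > μ = 1.400, the bound 7/65 is < 1 and informative.)

P[X ≥ 13] ≤ 7/65 ≈ 0.108.


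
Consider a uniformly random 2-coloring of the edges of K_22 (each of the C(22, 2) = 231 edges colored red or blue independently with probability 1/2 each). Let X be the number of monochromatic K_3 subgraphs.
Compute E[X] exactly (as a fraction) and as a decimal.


Let X = Σ_S X_S over the C(22, 3) = 1540 subsets S of size 3, where X_S = 1 if the K_3 on S is monochromatic.
For a fixed S, the K_3 on S has C(3, 2) = 3 edges. P[all 3 edges red] = (1/2)^3, and likewise for blue, so P[monochromatic] = 2·(1/2)^3 = 2^{1 − 3} = 1/4.
By linearity of expectation: E[X] = C(22, 3) · 2^{1 − 3} = 1540 · 1/4 = 385.
Numerically: E[X] ≈ 385.000000.

E[X] = C(22,3)·2^(1−C(3,2)) = 385 ≈ 385.000000.


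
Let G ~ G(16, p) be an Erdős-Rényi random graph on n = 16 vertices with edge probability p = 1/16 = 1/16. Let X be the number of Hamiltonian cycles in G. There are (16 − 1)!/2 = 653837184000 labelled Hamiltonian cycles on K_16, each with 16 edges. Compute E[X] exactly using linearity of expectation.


K_16 has (16 − 1)!/2 = 653837184000 labelled Hamiltonian cycles.
For each such Hamiltonian cycle H, let X_H = 1 if all 16 edges of H are present in G. Then P[X_H = 1] = p^{16} = (1/16)^{16} = 1/18446744073709551616.
By linearity of expectation: E[X] = Σ_H E[X_H] = 653837184000 · p^{16} = 653837184000 · 1/18446744073709551616 = 638512875/18014398509481984.
Numerically: E[X] ≈ 3.54446e-08.

E[X] = 653837184000 · (1/16)^{16} = 638512875/18014398509481984 ≈ 3.54446e-08.


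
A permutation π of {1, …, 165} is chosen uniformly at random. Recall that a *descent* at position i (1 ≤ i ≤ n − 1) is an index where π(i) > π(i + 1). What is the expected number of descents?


Write X = Σ X_I over i = 1, …, 164, with X_I the indicator of one descent.
There are 164 indicators.
For each fixed i, the pair (π(i), π(i+1)) is a uniformly random ordered pair of distinct values from {1, …, 165}; by symmetry P[π(i) > π(i+1)] = 1/2.
By linearity: E[X] = 164 · (1/2) = (165 − 1) · (1/2) = 82 ≈ 82.0000.

E[X] = 82 = 82.0000.


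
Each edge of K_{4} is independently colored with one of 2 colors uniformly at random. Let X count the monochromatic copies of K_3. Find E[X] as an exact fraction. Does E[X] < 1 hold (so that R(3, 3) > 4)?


E[X] = C(4, 3) · 2^{1 − 3} = 4 · 2^{−2} = 4/4.
As a reduced fraction: E[X] = 1 ≈ 1.000000.
Is E[X] < 1? NO.
Since E[X] ≥ 1, the first-moment bound is inconclusive at n = 4; it does NOT by itself certify R(3, 3) > 4.

E[X] = 1 ≈ 1.000000; E[X] ≥ 1; first-moment method inconclusive here.


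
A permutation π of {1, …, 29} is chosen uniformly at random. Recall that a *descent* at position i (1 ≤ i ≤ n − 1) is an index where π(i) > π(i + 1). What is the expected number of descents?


Write X = Σ X_I over i = 1, …, 28, with X_I the indicator of one descent.
There are 28 indicators.
For each fixed i, the pair (π(i), π(i+1)) is a uniformly random ordered pair of distinct values from {1, …, 29}; by symmetry P[π(i) > π(i+1)] = 1/2.
By linearity: E[X] = 28 · (1/2) = (29 − 1) · (1/2) = 14 ≈ 14.000.

E[X] = 14 = 14.000.


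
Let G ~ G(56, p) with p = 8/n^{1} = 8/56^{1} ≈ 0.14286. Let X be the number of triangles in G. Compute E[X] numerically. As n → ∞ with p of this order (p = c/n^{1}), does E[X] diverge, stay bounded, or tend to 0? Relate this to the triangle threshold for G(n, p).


Number of potential triangles: C(56, 3) = 27720.
Each occurs with probability p³ ≈ (0.14286)³ ≈ 2.9154519e-03.
By linearity: E[X] = C(56, 3)·p³ ≈ 27720 · 2.9154519e-03 ≈ 80.81633.
Here α = 1, so p = 8/n is exactly at the triangle threshold p ~ 1/n. Asymptotically E[X] → c³/6 = 8³/6 = 256/3 ≈ 85.33333, a bounded constant. In this regime the triangle count is asymptotically Poisson(c³/6).

E[X] ≈ 80.81633; in regime p = Θ(1/n^{1}) E[X] stays bounded (at the triangle threshold p ~ 1/n).


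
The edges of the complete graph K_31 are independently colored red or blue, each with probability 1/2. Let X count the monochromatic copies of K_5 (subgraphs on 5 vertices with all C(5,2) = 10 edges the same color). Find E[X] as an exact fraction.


Let X = Σ_S X_S over the C(31, 5) = 169911 subsets S of size 5, where X_S = 1 if the K_5 on S is monochromatic.
For a fixed S, the K_5 on S has C(5, 2) = 10 edges. P[all 10 edges red] = (1/2)^10, and likewise for blue, so P[monochromatic] = 2·(1/2)^10 = 2^{1 − 10} = 1/512.
By linearity of expectation: E[X] = C(31, 5) · 2^{1 − 10} = 169911 · 1/512 = 169911/512.
Numerically: E[X] ≈ 331.857.

E[X] = C(31,5)·2^(1−C(5,2)) = 169911/512 ≈ 331.857.


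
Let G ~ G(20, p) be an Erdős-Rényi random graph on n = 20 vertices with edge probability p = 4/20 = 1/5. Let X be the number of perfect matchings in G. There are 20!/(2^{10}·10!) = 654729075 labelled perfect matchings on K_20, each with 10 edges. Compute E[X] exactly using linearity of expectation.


K_20 has 20!/(2^{10}·10!) = 654729075 labelled perfect matchings.
For each such perfect matching H, let X_H = 1 if all 10 edges of H are present in G. Then P[X_H = 1] = p^{10} = (1/5)^{10} = 1/9765625.
Summing the indicators: E[X] = Σ_H E[X_H] = 654729075 · p^{10} = 654729075 · 1/9765625 = 26189163/390625.
Numerically: E[X] ≈ 67.

E[X] = 654729075 · (1/5)^{10} = 26189163/390625 ≈ 67.


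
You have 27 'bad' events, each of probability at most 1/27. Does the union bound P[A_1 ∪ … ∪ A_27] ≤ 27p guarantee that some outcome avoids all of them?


Union bound: P[∪_{i=1}^{27} A_i] ≤ Σ_i P[A_i] ≤ 27·p = 27·(1/27) = 1.
Numerically: 1 ≈ 1.0000000.
Is 1 < 1? NO.
Since the bound 1 is ≥ 1, the union bound is uninformative here; it does NOT by itself certify existence.

27·p = 1 ≈ 1.0000000; existence NOT certified by the union bound.


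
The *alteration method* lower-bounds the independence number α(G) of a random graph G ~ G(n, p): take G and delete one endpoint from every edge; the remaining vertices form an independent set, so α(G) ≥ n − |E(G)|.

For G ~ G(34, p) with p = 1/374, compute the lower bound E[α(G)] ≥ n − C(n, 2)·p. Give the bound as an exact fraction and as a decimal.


E[|E(G)|] = C(34, 2)·p = 561 · (1/374) = 3/2.
E[α(G)] ≥ n − E[|E(G)|] = 34 − 3/2 = 65/2.
Numerically: ≈ 32.500.
(This is only a lower bound; the true E[α(G)] may be larger.)

E[α(G)] ≥ 65/2 ≈ 32.500.
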